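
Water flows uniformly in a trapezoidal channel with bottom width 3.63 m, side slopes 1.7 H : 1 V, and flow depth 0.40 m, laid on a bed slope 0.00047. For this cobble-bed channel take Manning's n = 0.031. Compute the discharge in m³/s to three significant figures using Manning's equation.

0.577 m³/s

A = (b + z·y)·y = (3.63 + 1.7×0.40)×0.40 = 1.724 m²
P = b + 2y√(1+z²) = 3.63 + 2×0.40×√(1+1.7²) = 5.208 m
R = A/P = 1.724/5.208 = 0.3310 m
Q = (1/n)·A·R^(2/3)·S^(1/2) = (1/0.031) × 1.724 × 0.3310^(2/3) × 0.00047^(1/2) = 0.5770 m³/s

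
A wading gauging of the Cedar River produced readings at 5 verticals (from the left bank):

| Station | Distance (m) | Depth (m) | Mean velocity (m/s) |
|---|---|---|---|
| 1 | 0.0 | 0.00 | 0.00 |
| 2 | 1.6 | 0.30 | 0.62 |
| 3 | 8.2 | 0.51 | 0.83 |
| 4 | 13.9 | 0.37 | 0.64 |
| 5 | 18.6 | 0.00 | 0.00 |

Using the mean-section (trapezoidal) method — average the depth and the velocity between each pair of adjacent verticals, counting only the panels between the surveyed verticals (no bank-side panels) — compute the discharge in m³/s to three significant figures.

4.13 m³/s

Panel 1-2: Δb = 1.6 m, d̄ = (0.00+0.30)/2 = 0.15, v̄ = (0.00+0.62)/2 = 0.31 → q = 1.6×0.15×0.31 = 0.07440 m³/s
Panel 2-3: Δb = 6.6 m, d̄ = (0.30+0.51)/2 = 0.405, v̄ = (0.62+0.83)/2 = 0.725 → q = 6.6×0.405×0.725 = 1.938 m³/s
Panel 3-4: Δb = 5.7 m, d̄ = (0.51+0.37)/2 = 0.44, v̄ = (0.83+0.64)/2 = 0.735 → q = 5.7×0.44×0.735 = 1.843 m³/s
Panel 4-5: Δb = 4.7 m, d̄ = (0.37+0.00)/2 = 0.185, v̄ = (0.64+0.00)/2 = 0.32 → q = 4.7×0.185×0.32 = 0.2782 m³/s
Q = Σ q = 4.134 m³/s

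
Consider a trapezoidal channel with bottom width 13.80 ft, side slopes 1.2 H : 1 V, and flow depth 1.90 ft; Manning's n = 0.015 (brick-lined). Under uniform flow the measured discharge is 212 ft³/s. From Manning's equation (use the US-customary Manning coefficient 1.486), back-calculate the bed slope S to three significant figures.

A = (b + z·y)·y = (13.80 + 1.2×1.90)×1.90 = 30.55 ft²
P = b + 2y√(1+z²) = 13.80 + 2×1.90×√(1+1.2²) = 19.74 ft
R = A/P = 30.55/19.74 = 1.548 ft
S = (Q·n / (1.486·A·R^(2/3)))² = (212×0.015 / (1.486×30.55×1.338))² = 0.002740

0.00274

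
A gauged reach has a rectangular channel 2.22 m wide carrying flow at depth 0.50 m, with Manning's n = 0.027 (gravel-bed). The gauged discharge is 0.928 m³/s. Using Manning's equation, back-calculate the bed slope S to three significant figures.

A = b·y = 2.22 × 0.50 = 1.110 m²
P = b + 2y = 2.22 + 2×0.50 = 3.220 m
R = A/P = 1.110/3.220 = 0.3447 m
S = (Q·n / (1·A·R^(2/3)))² = (0.928×0.027 / (1×1.110×0.4916))² = 0.002108

0.00211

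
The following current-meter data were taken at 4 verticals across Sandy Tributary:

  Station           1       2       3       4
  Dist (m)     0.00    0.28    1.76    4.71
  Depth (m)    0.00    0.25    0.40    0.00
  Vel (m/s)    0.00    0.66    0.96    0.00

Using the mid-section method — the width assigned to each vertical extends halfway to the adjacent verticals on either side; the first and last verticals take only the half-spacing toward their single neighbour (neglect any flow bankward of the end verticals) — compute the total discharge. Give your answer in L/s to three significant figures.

w_2 = (1.76 − 0.00)/2 = 0.88 m; q_2 = 0.66 × 0.25 × 0.88 = 0.1452 m³/s
w_3 = (4.71 − 0.28)/2 = 2.215 m; q_3 = 0.96 × 0.40 × 2.215 = 0.8506 m³/s
Stations 1, 4 contribute zero (depth or velocity is 0).
Q = Σ qᵢ = 0.9958 m³/s
= 0.9958 × 1000 = 995.8 L/s

996 L/s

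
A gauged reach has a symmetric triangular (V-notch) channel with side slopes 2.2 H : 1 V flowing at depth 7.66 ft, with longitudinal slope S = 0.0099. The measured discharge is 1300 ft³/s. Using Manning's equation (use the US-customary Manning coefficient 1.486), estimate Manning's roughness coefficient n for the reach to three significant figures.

0.0338

A = z·y² = 2.2×7.66² = 129.1 ft²
P = 2y√(1+z²) = 2×7.66×√(1+2.2²) = 37.02 ft
R = A/P = 129.1/37.02 = 3.487 ft
n = (1.486/Q)·A·R^(2/3)·S^(1/2) = (1.486/1300) × 129.1 × 2.299 × 0.09950 = 0.03376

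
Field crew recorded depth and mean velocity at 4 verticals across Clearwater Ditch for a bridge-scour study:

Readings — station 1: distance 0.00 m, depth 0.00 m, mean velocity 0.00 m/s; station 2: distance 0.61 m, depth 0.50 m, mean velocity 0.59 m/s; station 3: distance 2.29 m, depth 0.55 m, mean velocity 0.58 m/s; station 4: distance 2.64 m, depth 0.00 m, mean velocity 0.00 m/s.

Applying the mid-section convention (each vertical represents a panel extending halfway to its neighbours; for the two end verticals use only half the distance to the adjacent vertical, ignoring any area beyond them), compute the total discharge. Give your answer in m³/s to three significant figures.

w_2 = (2.29 − 0.00)/2 = 1.145 m; q_2 = 0.59 × 0.50 × 1.145 = 0.3378 m³/s
w_3 = (2.64 − 0.61)/2 = 1.015 m; q_3 = 0.58 × 0.55 × 1.015 = 0.3238 m³/s
Stations 1, 4 contribute zero (depth or velocity is 0).
Q = Σ qᵢ = 0.6616 m³/s

0.662 m³/s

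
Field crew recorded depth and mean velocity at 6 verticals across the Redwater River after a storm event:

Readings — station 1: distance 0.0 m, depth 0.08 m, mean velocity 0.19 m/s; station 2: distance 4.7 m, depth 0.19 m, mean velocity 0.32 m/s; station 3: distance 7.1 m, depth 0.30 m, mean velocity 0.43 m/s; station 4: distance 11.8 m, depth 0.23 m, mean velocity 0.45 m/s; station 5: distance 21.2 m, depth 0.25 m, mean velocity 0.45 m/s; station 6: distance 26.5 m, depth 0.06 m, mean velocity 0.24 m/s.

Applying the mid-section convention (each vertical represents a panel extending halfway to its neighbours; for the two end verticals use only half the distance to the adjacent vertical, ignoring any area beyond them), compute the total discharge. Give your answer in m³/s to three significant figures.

w_1 = (4.7 − 0.0)/2 = 2.35 m; q_1 = 0.19 × 0.08 × 2.35 = 0.03572 m³/s
w_2 = (7.1 − 0.0)/2 = 3.55 m; q_2 = 0.32 × 0.19 × 3.55 = 0.2158 m³/s
w_3 = (11.8 − 4.7)/2 = 3.55 m; q_3 = 0.43 × 0.30 × 3.55 = 0.4580 m³/s
w_4 = (21.2 − 7.1)/2 = 7.05 m; q_4 = 0.45 × 0.23 × 7.05 = 0.7297 m³/s
w_5 = (26.5 − 11.8)/2 = 7.35 m; q_5 = 0.45 × 0.25 × 7.35 = 0.8269 m³/s
w_6 = (26.5 − 21.2)/2 = 2.65 m; q_6 = 0.24 × 0.06 × 2.65 = 0.03816 m³/s
Q = Σ qᵢ = 2.304 m³/s

2.30 m³/s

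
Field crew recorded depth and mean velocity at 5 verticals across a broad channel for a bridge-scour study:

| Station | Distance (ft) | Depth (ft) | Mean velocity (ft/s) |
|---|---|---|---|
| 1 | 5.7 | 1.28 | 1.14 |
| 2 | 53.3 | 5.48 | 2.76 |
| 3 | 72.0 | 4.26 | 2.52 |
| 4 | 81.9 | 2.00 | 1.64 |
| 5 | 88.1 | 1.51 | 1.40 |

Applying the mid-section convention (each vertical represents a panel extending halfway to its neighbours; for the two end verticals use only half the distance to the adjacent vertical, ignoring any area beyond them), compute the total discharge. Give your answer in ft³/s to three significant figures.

723 ft³/s

w_1 = (53.3 − 5.7)/2 = 23.8 ft; q_1 = 1.14 × 1.28 × 23.8 = 34.73 ft³/s
w_2 = (72.0 − 5.7)/2 = 33.15 ft; q_2 = 2.76 × 5.48 × 33.15 = 501.4 ft³/s
w_3 = (81.9 − 53.3)/2 = 14.3 ft; q_3 = 2.52 × 4.26 × 14.3 = 153.5 ft³/s
w_4 = (88.1 − 72.0)/2 = 8.05 ft; q_4 = 1.64 × 2.00 × 8.05 = 26.40 ft³/s
w_5 = (88.1 − 81.9)/2 = 3.1 ft; q_5 = 1.40 × 1.51 × 3.1 = 6.553 ft³/s
Q = Σ qᵢ = 722.6 ft³/s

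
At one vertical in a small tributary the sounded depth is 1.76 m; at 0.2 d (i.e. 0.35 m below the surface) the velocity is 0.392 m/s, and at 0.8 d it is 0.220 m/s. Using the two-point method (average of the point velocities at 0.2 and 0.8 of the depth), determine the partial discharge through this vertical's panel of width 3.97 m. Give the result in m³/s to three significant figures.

v̄ = (0.392 + 0.220) / 2 = 0.3060 m/s
q = v̄ × d × w = 0.3060 × 1.76 × 3.97 = 2.138 m³/s

2.14 m³/s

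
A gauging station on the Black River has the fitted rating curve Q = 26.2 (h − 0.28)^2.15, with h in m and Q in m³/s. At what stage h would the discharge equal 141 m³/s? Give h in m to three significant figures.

2.47 m

h − h₀ = (Q/C)^(1/b) = (141/26.2)^(1/2.15) = 2.188 m
h = 0.28 + 2.188 = 2.468 m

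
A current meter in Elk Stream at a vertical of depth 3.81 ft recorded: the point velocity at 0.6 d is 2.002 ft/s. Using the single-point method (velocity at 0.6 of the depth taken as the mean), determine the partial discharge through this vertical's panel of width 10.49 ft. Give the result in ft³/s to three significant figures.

v̄ = v₀.₆ = 2.002 ft/s
q = v̄ × d × w = 2.002 × 3.81 × 10.49 = 80.01 ft³/s

80.0 ft³/s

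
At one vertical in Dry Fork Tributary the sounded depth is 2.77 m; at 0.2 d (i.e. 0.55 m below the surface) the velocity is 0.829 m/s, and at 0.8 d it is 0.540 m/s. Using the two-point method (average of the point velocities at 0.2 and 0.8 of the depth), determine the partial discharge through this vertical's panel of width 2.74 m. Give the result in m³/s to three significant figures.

5.20 m³/s

v̄ = (0.829 + 0.540) / 2 = 0.6845 m/s
q = v̄ × d × w = 0.6845 × 2.77 × 2.74 = 5.195 m³/s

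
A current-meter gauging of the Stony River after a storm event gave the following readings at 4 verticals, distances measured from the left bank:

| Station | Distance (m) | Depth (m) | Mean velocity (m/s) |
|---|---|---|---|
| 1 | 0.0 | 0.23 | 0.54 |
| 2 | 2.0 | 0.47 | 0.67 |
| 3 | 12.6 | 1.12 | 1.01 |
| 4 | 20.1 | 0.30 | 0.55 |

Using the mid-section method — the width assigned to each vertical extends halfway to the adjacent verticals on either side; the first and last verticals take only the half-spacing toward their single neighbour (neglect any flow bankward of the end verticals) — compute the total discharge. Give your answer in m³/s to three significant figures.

w_1 = (2.0 − 0.0)/2 = 1 m; q_1 = 0.54 × 0.23 × 1 = 0.1242 m³/s
w_2 = (12.6 − 0.0)/2 = 6.3 m; q_2 = 0.67 × 0.47 × 6.3 = 1.984 m³/s
w_3 = (20.1 − 2.0)/2 = 9.05 m; q_3 = 1.01 × 1.12 × 9.05 = 10.24 m³/s
w_4 = (20.1 − 12.6)/2 = 3.75 m; q_4 = 0.55 × 0.30 × 3.75 = 0.6188 m³/s
Q = Σ qᵢ = 12.96 m³/s

13.0 m³/s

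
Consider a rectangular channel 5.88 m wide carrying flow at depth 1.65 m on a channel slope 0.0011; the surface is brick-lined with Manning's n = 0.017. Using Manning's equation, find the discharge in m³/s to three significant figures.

19.6 m³/s

A = b·y = 5.88 × 1.65 = 9.702 m²
P = b + 2y = 5.88 + 2×1.65 = 9.180 m
R = A/P = 9.702/9.180 = 1.057 m
Q = (1/n)·A·R^(2/3)·S^(1/2) = (1/0.017) × 9.702 × 1.057^(2/3) × 0.0011^(1/2) = 19.64 m³/s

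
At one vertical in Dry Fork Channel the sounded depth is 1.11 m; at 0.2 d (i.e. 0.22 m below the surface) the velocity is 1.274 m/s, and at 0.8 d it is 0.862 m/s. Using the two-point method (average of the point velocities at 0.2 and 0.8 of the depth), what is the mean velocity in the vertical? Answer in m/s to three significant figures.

1.07 m/s

v̄ = (1.274 + 0.862) / 2 = 1.068 m/s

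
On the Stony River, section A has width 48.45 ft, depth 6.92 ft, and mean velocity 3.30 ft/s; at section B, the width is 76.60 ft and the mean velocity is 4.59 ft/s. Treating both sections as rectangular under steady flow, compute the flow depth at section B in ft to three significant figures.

Q = A₁V₁ = (48.45×6.92) × 3.30 = 1106 ft³/s
d₂ = Q/(b₂ V₂) = 1106/(76.60×4.59) = 3.147 ft

3.15 ft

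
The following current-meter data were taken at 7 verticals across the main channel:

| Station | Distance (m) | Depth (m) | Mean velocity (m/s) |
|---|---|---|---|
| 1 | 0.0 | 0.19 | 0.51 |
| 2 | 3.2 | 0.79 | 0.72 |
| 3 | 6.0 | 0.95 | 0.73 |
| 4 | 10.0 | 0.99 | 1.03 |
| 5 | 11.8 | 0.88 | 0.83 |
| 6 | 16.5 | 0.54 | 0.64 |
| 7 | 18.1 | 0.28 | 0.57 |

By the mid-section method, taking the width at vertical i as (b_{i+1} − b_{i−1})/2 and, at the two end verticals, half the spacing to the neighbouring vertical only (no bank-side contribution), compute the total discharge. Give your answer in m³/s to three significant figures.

w_1 = (3.2 − 0.0)/2 = 1.6 m; q_1 = 0.51 × 0.19 × 1.6 = 0.1550 m³/s
w_2 = (6.0 − 0.0)/2 = 3 m; q_2 = 0.72 × 0.79 × 3 = 1.706 m³/s
w_3 = (10.0 − 3.2)/2 = 3.4 m; q_3 = 0.73 × 0.95 × 3.4 = 2.358 m³/s
w_4 = (11.8 − 6.0)/2 = 2.9 m; q_4 = 1.03 × 0.99 × 2.9 = 2.957 m³/s
w_5 = (16.5 − 10.0)/2 = 3.25 m; q_5 = 0.83 × 0.88 × 3.25 = 2.374 m³/s
w_6 = (18.1 − 11.8)/2 = 3.15 m; q_6 = 0.64 × 0.54 × 3.15 = 1.089 m³/s
w_7 = (18.1 − 16.5)/2 = 0.8 m; q_7 = 0.57 × 0.28 × 0.8 = 0.1277 m³/s
Q = Σ qᵢ = 10.77 m³/s

10.8 m³/s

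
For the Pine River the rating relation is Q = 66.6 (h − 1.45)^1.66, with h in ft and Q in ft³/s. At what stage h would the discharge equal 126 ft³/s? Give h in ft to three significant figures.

h − h₀ = (Q/C)^(1/b) = (126/66.6)^(1/1.66) = 1.468 ft
h = 1.45 + 1.468 = 2.918 ft

2.92 ft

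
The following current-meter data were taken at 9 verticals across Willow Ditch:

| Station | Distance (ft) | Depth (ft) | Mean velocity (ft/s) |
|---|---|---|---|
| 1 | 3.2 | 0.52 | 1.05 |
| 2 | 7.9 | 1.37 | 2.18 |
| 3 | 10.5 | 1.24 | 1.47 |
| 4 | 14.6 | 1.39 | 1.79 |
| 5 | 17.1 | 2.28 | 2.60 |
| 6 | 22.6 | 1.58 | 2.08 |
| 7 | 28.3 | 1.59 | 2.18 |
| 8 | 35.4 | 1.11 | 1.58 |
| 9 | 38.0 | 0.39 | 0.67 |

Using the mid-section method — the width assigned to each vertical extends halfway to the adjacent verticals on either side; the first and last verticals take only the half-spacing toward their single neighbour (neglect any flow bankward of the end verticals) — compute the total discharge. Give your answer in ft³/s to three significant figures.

w_1 = (7.9 − 3.2)/2 = 2.35 ft; q_1 = 1.05 × 0.52 × 2.35 = 1.283 ft³/s
w_2 = (10.5 − 3.2)/2 = 3.65 ft; q_2 = 2.18 × 1.37 × 3.65 = 10.90 ft³/s
w_3 = (14.6 − 7.9)/2 = 3.35 ft; q_3 = 1.47 × 1.24 × 3.35 = 6.106 ft³/s
w_4 = (17.1 − 10.5)/2 = 3.3 ft; q_4 = 1.79 × 1.39 × 3.3 = 8.211 ft³/s
w_5 = (22.6 − 14.6)/2 = 4 ft; q_5 = 2.60 × 2.28 × 4 = 23.71 ft³/s
w_6 = (28.3 − 17.1)/2 = 5.6 ft; q_6 = 2.08 × 1.58 × 5.6 = 18.40 ft³/s
w_7 = (35.4 − 22.6)/2 = 6.4 ft; q_7 = 2.18 × 1.59 × 6.4 = 22.18 ft³/s
w_8 = (38.0 − 28.3)/2 = 4.85 ft; q_8 = 1.58 × 1.11 × 4.85 = 8.506 ft³/s
w_9 = (38.0 − 35.4)/2 = 1.3 ft; q_9 = 0.67 × 0.39 × 1.3 = 0.3397 ft³/s
Q = Σ qᵢ = 99.65 ft³/s

99.6 ft³/s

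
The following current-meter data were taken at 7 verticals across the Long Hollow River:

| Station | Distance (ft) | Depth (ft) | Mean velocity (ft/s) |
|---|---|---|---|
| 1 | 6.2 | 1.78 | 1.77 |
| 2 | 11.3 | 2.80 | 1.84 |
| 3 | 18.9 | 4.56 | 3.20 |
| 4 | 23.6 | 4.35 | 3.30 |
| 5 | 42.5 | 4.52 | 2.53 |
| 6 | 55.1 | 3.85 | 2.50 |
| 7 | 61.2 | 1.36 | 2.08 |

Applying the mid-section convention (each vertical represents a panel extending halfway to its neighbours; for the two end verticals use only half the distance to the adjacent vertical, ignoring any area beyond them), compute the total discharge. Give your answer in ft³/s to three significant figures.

579 ft³/s

w_1 = (11.3 − 6.2)/2 = 2.55 ft; q_1 = 1.77 × 1.78 × 2.55 = 8.034 ft³/s
w_2 = (18.9 − 6.2)/2 = 6.35 ft; q_2 = 1.84 × 2.80 × 6.35 = 32.72 ft³/s
w_3 = (23.6 − 11.3)/2 = 6.15 ft; q_3 = 3.20 × 4.56 × 6.15 = 89.74 ft³/s
w_4 = (42.5 − 18.9)/2 = 11.8 ft; q_4 = 3.30 × 4.35 × 11.8 = 169.4 ft³/s
w_5 = (55.1 − 23.6)/2 = 15.75 ft; q_5 = 2.53 × 4.52 × 15.75 = 180.1 ft³/s
w_6 = (61.2 − 42.5)/2 = 9.35 ft; q_6 = 2.50 × 3.85 × 9.35 = 89.99 ft³/s
w_7 = (61.2 − 55.1)/2 = 3.05 ft; q_7 = 2.08 × 1.36 × 3.05 = 8.628 ft³/s
Q = Σ qᵢ = 578.6 ft³/s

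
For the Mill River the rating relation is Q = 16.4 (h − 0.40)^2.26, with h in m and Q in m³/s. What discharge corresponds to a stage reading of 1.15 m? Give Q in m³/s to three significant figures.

8.56 m³/s

Q = 16.4 × (1.15 − 0.40)^2.26 = 16.4 × 0.75^2.26 = 8.560 m³/s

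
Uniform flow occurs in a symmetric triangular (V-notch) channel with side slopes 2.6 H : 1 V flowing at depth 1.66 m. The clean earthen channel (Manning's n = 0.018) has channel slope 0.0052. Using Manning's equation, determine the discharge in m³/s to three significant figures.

A = z·y² = 2.6×1.66² = 7.165 m²
P = 2y√(1+z²) = 2×1.66×√(1+2.6²) = 9.248 m
R = A/P = 7.165/9.248 = 0.7747 m
Q = (1/n)·A·R^(2/3)·S^(1/2) = (1/0.018) × 7.165 × 0.7747^(2/3) × 0.0052^(1/2) = 24.21 m³/s

24.2 m³/s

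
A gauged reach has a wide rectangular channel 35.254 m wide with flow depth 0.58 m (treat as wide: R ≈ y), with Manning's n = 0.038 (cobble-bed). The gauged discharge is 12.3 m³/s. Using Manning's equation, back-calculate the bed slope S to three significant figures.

A = b·y = 35.254 × 0.58 = 20.45 m²
Wide channel: R ≈ y = 0.58 m
S = (Q·n / (1·A·R^(2/3)))² = (12.3×0.038 / (1×20.45×0.6955))² = 0.001080

0.00108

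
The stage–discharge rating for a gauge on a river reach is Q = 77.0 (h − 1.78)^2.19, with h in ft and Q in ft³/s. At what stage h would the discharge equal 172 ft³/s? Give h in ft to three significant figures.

h − h₀ = (Q/C)^(1/b) = (172/77.0)^(1/2.19) = 1.443 ft
h = 1.78 + 1.443 = 3.223 ft

3.22 ft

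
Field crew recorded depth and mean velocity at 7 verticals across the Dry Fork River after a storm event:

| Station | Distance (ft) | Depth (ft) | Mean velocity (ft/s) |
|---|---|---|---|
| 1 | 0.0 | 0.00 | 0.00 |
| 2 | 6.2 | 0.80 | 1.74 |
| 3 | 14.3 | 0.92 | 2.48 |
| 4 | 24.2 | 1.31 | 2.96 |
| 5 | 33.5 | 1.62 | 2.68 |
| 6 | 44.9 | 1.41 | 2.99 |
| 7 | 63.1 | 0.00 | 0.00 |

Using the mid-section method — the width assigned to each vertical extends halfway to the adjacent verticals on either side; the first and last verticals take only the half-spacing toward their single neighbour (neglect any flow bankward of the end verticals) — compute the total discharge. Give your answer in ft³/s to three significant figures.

175 ft³/s

w_2 = (14.3 − 0.0)/2 = 7.15 ft; q_2 = 1.74 × 0.80 × 7.15 = 9.953 ft³/s
w_3 = (24.2 − 6.2)/2 = 9 ft; q_3 = 2.48 × 0.92 × 9 = 20.53 ft³/s
w_4 = (33.5 − 14.3)/2 = 9.6 ft; q_4 = 2.96 × 1.31 × 9.6 = 37.22 ft³/s
w_5 = (44.9 − 24.2)/2 = 10.35 ft; q_5 = 2.68 × 1.62 × 10.35 = 44.94 ft³/s
w_6 = (63.1 − 33.5)/2 = 14.8 ft; q_6 = 2.99 × 1.41 × 14.8 = 62.40 ft³/s
Stations 1, 7 contribute zero (depth or velocity is 0).
Q = Σ qᵢ = 175.0 ft³/s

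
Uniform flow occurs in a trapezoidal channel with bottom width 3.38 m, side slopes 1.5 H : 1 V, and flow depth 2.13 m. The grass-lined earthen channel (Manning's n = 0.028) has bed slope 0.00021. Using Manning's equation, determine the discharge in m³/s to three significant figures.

A = (b + z·y)·y = (3.38 + 1.5×2.13)×2.13 = 14.00 m²
P = b + 2y√(1+z²) = 3.38 + 2×2.13×√(1+1.5²) = 11.06 m
R = A/P = 14.00/11.06 = 1.266 m
Q = (1/n)·A·R^(2/3)·S^(1/2) = (1/0.028) × 14.00 × 1.266^(2/3) × 0.00021^(1/2) = 8.484 m³/s

8.48 m³/s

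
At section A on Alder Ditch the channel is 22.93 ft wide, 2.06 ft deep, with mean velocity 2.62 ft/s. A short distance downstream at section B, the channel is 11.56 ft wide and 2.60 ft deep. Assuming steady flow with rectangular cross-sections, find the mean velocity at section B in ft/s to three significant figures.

4.12 ft/s

Q = A₁V₁ = (22.93×2.06) × 2.62 = 123.8 ft³/s
A₂ = 11.56 × 2.60 = 30.06 ft²
V₂ = Q/A₂ = 123.8/30.06 = 4.118 ft/s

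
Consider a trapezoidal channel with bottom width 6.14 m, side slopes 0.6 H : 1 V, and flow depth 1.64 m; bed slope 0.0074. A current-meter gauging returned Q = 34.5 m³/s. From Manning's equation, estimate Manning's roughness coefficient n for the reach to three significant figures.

0.0324

A = (b + z·y)·y = (6.14 + 0.6×1.64)×1.64 = 11.68 m²
P = b + 2y√(1+z²) = 6.14 + 2×1.64×√(1+0.6²) = 9.965 m
R = A/P = 11.68/9.965 = 1.172 m
n = (1/Q)·A·R^(2/3)·S^(1/2) = (1/34.5) × 11.68 × 1.112 × 0.08602 = 0.03239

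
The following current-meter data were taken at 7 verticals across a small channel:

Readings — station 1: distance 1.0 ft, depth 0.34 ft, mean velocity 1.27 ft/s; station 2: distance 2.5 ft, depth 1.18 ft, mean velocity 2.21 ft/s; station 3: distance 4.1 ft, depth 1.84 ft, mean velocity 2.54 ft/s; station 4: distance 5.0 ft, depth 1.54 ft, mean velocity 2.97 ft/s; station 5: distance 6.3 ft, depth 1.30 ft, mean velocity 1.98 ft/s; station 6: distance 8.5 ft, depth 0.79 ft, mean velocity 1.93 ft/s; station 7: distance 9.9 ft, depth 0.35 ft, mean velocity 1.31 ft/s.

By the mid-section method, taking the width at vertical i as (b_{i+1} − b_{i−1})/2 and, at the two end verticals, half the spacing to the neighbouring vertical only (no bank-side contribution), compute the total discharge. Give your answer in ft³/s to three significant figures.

22.8 ft³/s

w_1 = (2.5 − 1.0)/2 = 0.75 ft; q_1 = 1.27 × 0.34 × 0.75 = 0.3239 ft³/s
w_2 = (4.1 − 1.0)/2 = 1.55 ft; q_2 = 2.21 × 1.18 × 1.55 = 4.042 ft³/s
w_3 = (5.0 − 2.5)/2 = 1.25 ft; q_3 = 2.54 × 1.84 × 1.25 = 5.842 ft³/s
w_4 = (6.3 − 4.1)/2 = 1.1 ft; q_4 = 2.97 × 1.54 × 1.1 = 5.031 ft³/s
w_5 = (8.5 − 5.0)/2 = 1.75 ft; q_5 = 1.98 × 1.30 × 1.75 = 4.505 ft³/s
w_6 = (9.9 − 6.3)/2 = 1.8 ft; q_6 = 1.93 × 0.79 × 1.8 = 2.744 ft³/s
w_7 = (9.9 − 8.5)/2 = 0.7 ft; q_7 = 1.31 × 0.35 × 0.7 = 0.3210 ft³/s
Q = Σ qᵢ = 22.81 ft³/s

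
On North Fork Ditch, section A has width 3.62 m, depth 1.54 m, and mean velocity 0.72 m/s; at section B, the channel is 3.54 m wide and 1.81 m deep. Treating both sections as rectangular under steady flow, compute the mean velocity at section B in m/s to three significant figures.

0.626 m/s

Q = A₁V₁ = (3.62×1.54) × 0.72 = 4.014 m³/s
A₂ = 3.54 × 1.81 = 6.407 m²
V₂ = Q/A₂ = 4.014/6.407 = 0.6264 m/s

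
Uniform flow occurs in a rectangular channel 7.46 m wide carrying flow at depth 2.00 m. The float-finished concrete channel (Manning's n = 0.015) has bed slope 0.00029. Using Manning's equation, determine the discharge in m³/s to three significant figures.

20.2 m³/s

A = b·y = 7.46 × 2.00 = 14.92 m²
P = b + 2y = 7.46 + 2×2.00 = 11.46 m
R = A/P = 14.92/11.46 = 1.302 m
Q = (1/n)·A·R^(2/3)·S^(1/2) = (1/0.015) × 14.92 × 1.302^(2/3) × 0.00029^(1/2) = 20.20 m³/s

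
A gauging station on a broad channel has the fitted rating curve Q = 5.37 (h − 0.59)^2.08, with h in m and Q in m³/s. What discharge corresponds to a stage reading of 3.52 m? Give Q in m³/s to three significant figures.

50.2 m³/s

Q = 5.37 × (3.52 − 0.59)^2.08 = 5.37 × 2.93^2.08 = 50.24 m³/s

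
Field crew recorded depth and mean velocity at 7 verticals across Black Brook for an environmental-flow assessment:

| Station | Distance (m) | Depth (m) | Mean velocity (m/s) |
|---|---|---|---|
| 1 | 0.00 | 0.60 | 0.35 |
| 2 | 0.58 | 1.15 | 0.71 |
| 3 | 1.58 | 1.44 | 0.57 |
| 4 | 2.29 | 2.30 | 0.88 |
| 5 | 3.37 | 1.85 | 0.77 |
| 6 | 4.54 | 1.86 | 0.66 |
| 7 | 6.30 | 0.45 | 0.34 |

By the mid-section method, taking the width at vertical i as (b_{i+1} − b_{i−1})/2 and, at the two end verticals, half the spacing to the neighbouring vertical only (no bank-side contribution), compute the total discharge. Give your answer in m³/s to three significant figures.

6.75 m³/s

w_1 = (0.58 − 0.00)/2 = 0.29 m; q_1 = 0.35 × 0.60 × 0.29 = 0.06090 m³/s
w_2 = (1.58 − 0.00)/2 = 0.79 m; q_2 = 0.71 × 1.15 × 0.79 = 0.6450 m³/s
w_3 = (2.29 − 0.58)/2 = 0.855 m; q_3 = 0.57 × 1.44 × 0.855 = 0.7018 m³/s
w_4 = (3.37 − 1.58)/2 = 0.895 m; q_4 = 0.88 × 2.30 × 0.895 = 1.811 m³/s
w_5 = (4.54 − 2.29)/2 = 1.125 m; q_5 = 0.77 × 1.85 × 1.125 = 1.603 m³/s
w_6 = (6.30 − 3.37)/2 = 1.465 m; q_6 = 0.66 × 1.86 × 1.465 = 1.798 m³/s
w_7 = (6.30 − 4.54)/2 = 0.88 m; q_7 = 0.34 × 0.45 × 0.88 = 0.1346 m³/s
Q = Σ qᵢ = 6.755 m³/s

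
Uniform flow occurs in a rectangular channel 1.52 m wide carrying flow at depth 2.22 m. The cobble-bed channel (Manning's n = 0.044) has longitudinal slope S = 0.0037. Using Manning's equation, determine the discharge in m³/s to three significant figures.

A = b·y = 1.52 × 2.22 = 3.374 m²
P = b + 2y = 1.52 + 2×2.22 = 5.960 m
R = A/P = 3.374/5.960 = 0.5662 m
Q = (1/n)·A·R^(2/3)·S^(1/2) = (1/0.044) × 3.374 × 0.5662^(2/3) × 0.0037^(1/2) = 3.193 m³/s

3.19 m³/s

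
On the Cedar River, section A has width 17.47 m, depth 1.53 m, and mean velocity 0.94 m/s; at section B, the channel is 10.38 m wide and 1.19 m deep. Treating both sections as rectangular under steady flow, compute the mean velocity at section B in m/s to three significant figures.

Q = A₁V₁ = (17.47×1.53) × 0.94 = 25.13 m³/s
A₂ = 10.38 × 1.19 = 12.35 m²
V₂ = Q/A₂ = 25.13/12.35 = 2.034 m/s

2.03 m/s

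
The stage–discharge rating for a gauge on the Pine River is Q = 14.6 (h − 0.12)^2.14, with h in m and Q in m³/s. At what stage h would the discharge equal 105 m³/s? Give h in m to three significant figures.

2.63 m

h − h₀ = (Q/C)^(1/b) = (105/14.6)^(1/2.14) = 2.514 m
h = 0.12 + 2.514 = 2.634 m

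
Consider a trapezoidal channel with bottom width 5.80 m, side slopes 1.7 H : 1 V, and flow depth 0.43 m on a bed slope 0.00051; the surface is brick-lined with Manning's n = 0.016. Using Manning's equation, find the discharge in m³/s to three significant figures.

2.06 m³/s

A = (b + z·y)·y = (5.80 + 1.7×0.43)×0.43 = 2.808 m²
P = b + 2y√(1+z²) = 5.80 + 2×0.43×√(1+1.7²) = 7.496 m
R = A/P = 2.808/7.496 = 0.3746 m
Q = (1/n)·A·R^(2/3)·S^(1/2) = (1/0.016) × 2.808 × 0.3746^(2/3) × 0.00051^(1/2) = 2.060 m³/s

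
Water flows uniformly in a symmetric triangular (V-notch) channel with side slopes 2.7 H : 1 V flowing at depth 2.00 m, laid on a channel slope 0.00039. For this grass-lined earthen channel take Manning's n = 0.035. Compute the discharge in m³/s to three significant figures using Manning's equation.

A = z·y² = 2.7×2.00² = 10.80 m²
P = 2y√(1+z²) = 2×2.00×√(1+2.7²) = 11.52 m
R = A/P = 10.80/11.52 = 0.9377 m
Q = (1/n)·A·R^(2/3)·S^(1/2) = (1/0.035) × 10.80 × 0.9377^(2/3) × 0.00039^(1/2) = 5.838 m³/s

5.84 m³/s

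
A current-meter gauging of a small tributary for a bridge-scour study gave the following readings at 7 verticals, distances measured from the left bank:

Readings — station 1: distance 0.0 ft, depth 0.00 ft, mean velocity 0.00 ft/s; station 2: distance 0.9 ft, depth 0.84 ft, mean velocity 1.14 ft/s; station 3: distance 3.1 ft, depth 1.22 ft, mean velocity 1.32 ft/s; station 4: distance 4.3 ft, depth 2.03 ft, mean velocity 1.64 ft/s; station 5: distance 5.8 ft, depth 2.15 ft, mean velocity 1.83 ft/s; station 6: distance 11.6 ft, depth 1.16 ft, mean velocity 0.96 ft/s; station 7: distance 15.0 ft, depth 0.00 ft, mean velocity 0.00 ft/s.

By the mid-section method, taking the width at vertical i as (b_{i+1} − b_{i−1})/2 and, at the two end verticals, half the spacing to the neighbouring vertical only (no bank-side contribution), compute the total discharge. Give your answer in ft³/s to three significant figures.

w_2 = (3.1 − 0.0)/2 = 1.55 ft; q_2 = 1.14 × 0.84 × 1.55 = 1.484 ft³/s
w_3 = (4.3 − 0.9)/2 = 1.7 ft; q_3 = 1.32 × 1.22 × 1.7 = 2.738 ft³/s
w_4 = (5.8 − 3.1)/2 = 1.35 ft; q_4 = 1.64 × 2.03 × 1.35 = 4.494 ft³/s
w_5 = (11.6 − 4.3)/2 = 3.65 ft; q_5 = 1.83 × 2.15 × 3.65 = 14.36 ft³/s
w_6 = (15.0 − 5.8)/2 = 4.6 ft; q_6 = 0.96 × 1.16 × 4.6 = 5.123 ft³/s
Stations 1, 7 contribute zero (depth or velocity is 0).
Q = Σ qᵢ = 28.20 ft³/s

28.2 ft³/s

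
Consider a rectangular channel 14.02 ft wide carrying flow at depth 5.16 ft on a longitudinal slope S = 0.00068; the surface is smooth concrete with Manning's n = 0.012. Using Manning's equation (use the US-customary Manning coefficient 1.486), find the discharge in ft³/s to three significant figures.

A = b·y = 14.02 × 5.16 = 72.34 ft²
P = b + 2y = 14.02 + 2×5.16 = 24.34 ft
R = A/P = 72.34/24.34 = 2.972 ft
Q = (1.486/n)·A·R^(2/3)·S^(1/2) = (1.486/0.012) × 72.34 × 2.972^(2/3) × 0.00068^(1/2) = 482.9 ft³/s

483 ft³/s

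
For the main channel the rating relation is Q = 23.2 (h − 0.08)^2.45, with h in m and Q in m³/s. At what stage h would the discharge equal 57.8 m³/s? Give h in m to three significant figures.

1.53 m

h − h₀ = (Q/C)^(1/b) = (57.8/23.2)^(1/2.45) = 1.451 m
h = 0.08 + 1.451 = 1.531 m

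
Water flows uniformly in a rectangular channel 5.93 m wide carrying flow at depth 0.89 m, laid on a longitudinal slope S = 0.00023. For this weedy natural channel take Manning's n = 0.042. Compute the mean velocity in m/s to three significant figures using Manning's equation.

0.280 m/s

A = b·y = 5.93 × 0.89 = 5.278 m²
P = b + 2y = 5.93 + 2×0.89 = 7.710 m
R = A/P = 5.278/7.710 = 0.6845 m
Q = (1/n)·A·R^(2/3)·S^(1/2) = (1/0.042) × 5.278 × 0.6845^(2/3) × 0.00023^(1/2) = 1.480 m³/s
V = Q/A = 1.480/5.278 = 0.2805 m/s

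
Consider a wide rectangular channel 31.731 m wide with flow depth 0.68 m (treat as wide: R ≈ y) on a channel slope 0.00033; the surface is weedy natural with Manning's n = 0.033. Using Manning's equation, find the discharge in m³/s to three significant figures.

A = b·y = 31.731 × 0.68 = 21.58 m²
Wide channel: R ≈ y = 0.68 m
Q = (1/n)·A·R^(2/3)·S^(1/2) = (1/0.033) × 21.58 × 0.6800^(2/3) × 0.00033^(1/2) = 9.185 m³/s

9.18 m³/s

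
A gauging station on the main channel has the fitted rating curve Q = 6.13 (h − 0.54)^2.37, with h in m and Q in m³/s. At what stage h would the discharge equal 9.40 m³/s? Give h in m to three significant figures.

h − h₀ = (Q/C)^(1/b) = (9.40/6.13)^(1/2.37) = 1.198 m
h = 0.54 + 1.198 = 1.738 m

1.74 m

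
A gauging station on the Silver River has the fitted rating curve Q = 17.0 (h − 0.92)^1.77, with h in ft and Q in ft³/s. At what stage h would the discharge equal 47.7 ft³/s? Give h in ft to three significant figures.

2.71 ft

h − h₀ = (Q/C)^(1/b) = (47.7/17.0)^(1/1.77) = 1.791 ft
h = 0.92 + 1.791 = 2.711 ft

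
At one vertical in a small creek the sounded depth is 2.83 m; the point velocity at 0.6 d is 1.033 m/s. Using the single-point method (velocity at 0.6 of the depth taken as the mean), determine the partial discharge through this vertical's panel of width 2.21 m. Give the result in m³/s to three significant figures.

v̄ = v₀.₆ = 1.033 m/s
q = v̄ × d × w = 1.033 × 2.83 × 2.21 = 6.461 m³/s

6.46 m³/s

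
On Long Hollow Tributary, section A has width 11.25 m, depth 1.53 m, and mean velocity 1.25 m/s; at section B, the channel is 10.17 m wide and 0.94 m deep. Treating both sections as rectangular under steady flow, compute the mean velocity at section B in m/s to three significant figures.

2.25 m/s

Q = A₁V₁ = (11.25×1.53) × 1.25 = 21.52 m³/s
A₂ = 10.17 × 0.94 = 9.560 m²
V₂ = Q/A₂ = 21.52/9.560 = 2.251 m/s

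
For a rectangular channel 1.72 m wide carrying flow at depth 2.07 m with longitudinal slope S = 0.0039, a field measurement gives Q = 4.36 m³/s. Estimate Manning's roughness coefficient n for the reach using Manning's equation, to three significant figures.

A = b·y = 1.72 × 2.07 = 3.560 m²
P = b + 2y = 1.72 + 2×2.07 = 5.860 m
R = A/P = 3.560/5.860 = 0.6076 m
n = (1/Q)·A·R^(2/3)·S^(1/2) = (1/4.36) × 3.560 × 0.7174 × 0.06245 = 0.03658

0.0366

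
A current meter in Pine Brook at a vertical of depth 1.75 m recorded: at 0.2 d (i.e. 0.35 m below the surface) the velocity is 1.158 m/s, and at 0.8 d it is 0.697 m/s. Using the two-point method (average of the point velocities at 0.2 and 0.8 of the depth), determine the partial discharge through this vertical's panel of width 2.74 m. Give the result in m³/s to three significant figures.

4.45 m³/s

v̄ = (1.158 + 0.697) / 2 = 0.9275 m/s
q = v̄ × d × w = 0.9275 × 1.75 × 2.74 = 4.447 m³/s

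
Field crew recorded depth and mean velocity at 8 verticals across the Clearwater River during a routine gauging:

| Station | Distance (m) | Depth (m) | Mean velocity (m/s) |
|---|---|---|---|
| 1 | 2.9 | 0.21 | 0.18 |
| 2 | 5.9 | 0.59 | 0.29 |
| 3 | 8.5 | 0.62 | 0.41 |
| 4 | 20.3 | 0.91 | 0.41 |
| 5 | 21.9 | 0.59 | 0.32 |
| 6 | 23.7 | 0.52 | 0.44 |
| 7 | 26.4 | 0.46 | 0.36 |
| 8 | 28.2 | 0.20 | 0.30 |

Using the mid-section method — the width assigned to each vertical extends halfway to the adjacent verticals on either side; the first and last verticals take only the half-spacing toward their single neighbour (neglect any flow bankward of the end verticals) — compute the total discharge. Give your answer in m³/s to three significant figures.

w_1 = (5.9 − 2.9)/2 = 1.5 m; q_1 = 0.18 × 0.21 × 1.5 = 0.05670 m³/s
w_2 = (8.5 − 2.9)/2 = 2.8 m; q_2 = 0.29 × 0.59 × 2.8 = 0.4791 m³/s
w_3 = (20.3 − 5.9)/2 = 7.2 m; q_3 = 0.41 × 0.62 × 7.2 = 1.830 m³/s
w_4 = (21.9 − 8.5)/2 = 6.7 m; q_4 = 0.41 × 0.91 × 6.7 = 2.500 m³/s
w_5 = (23.7 − 20.3)/2 = 1.7 m; q_5 = 0.32 × 0.59 × 1.7 = 0.3210 m³/s
w_6 = (26.4 − 21.9)/2 = 2.25 m; q_6 = 0.44 × 0.52 × 2.25 = 0.5148 m³/s
w_7 = (28.2 − 23.7)/2 = 2.25 m; q_7 = 0.36 × 0.46 × 2.25 = 0.3726 m³/s
w_8 = (28.2 − 26.4)/2 = 0.9 m; q_8 = 0.30 × 0.20 × 0.9 = 0.05400 m³/s
Q = Σ qᵢ = 6.128 m³/s

6.13 m³/s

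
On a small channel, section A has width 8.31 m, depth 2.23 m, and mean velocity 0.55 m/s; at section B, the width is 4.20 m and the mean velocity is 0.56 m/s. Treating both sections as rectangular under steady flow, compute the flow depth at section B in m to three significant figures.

4.33 m

Q = A₁V₁ = (8.31×2.23) × 0.55 = 10.19 m³/s
d₂ = Q/(b₂ V₂) = 10.19/(4.20×0.56) = 4.333 m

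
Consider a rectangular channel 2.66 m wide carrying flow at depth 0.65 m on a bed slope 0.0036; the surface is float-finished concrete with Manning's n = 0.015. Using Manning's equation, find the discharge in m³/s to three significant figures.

A = b·y = 2.66 × 0.65 = 1.729 m²
P = b + 2y = 2.66 + 2×0.65 = 3.960 m
R = A/P = 1.729/3.960 = 0.4366 m
Q = (1/n)·A·R^(2/3)·S^(1/2) = (1/0.015) × 1.729 × 0.4366^(2/3) × 0.0036^(1/2) = 3.980 m³/s

3.98 m³/s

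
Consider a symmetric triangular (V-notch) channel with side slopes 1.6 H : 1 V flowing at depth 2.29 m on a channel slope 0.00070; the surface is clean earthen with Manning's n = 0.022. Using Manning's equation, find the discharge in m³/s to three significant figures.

9.89 m³/s

A = z·y² = 1.6×2.29² = 8.391 m²
P = 2y√(1+z²) = 2×2.29×√(1+1.6²) = 8.642 m
R = A/P = 8.391/8.642 = 0.9710 m
Q = (1/n)·A·R^(2/3)·S^(1/2) = (1/0.022) × 8.391 × 0.9710^(2/3) × 0.00070^(1/2) = 9.894 m³/s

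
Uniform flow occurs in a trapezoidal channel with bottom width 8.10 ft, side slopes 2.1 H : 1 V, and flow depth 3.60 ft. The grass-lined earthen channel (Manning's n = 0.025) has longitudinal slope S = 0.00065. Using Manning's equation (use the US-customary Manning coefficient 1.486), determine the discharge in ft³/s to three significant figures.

A = (b + z·y)·y = (8.10 + 2.1×3.60)×3.60 = 56.38 ft²
P = b + 2y√(1+z²) = 8.10 + 2×3.60×√(1+2.1²) = 24.85 ft
R = A/P = 56.38/24.85 = 2.269 ft
Q = (1.486/n)·A·R^(2/3)·S^(1/2) = (1.486/0.025) × 56.38 × 2.269^(2/3) × 0.00065^(1/2) = 147.5 ft³/s

148 ft³/s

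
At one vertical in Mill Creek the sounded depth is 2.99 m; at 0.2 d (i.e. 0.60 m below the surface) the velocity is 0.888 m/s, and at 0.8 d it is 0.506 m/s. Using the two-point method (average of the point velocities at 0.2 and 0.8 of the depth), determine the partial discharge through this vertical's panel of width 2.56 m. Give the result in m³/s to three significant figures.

v̄ = (0.888 + 0.506) / 2 = 0.6970 m/s
q = v̄ × d × w = 0.6970 × 2.99 × 2.56 = 5.335 m³/s

5.34 m³/s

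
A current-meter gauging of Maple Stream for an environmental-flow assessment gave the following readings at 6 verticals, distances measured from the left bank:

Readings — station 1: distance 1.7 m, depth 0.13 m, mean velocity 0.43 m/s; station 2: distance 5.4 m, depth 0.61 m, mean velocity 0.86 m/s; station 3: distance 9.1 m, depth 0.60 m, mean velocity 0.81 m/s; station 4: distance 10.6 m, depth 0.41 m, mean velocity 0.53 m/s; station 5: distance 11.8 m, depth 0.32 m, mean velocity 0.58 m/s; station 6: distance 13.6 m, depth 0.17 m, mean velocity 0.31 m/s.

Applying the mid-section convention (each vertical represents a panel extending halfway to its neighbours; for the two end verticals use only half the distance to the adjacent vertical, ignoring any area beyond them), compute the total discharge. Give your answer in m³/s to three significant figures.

w_1 = (5.4 − 1.7)/2 = 1.85 m; q_1 = 0.43 × 0.13 × 1.85 = 0.1034 m³/s
w_2 = (9.1 − 1.7)/2 = 3.7 m; q_2 = 0.86 × 0.61 × 3.7 = 1.941 m³/s
w_3 = (10.6 − 5.4)/2 = 2.6 m; q_3 = 0.81 × 0.60 × 2.6 = 1.264 m³/s
w_4 = (11.8 − 9.1)/2 = 1.35 m; q_4 = 0.53 × 0.41 × 1.35 = 0.2934 m³/s
w_5 = (13.6 − 10.6)/2 = 1.5 m; q_5 = 0.58 × 0.32 × 1.5 = 0.2784 m³/s
w_6 = (13.6 − 11.8)/2 = 0.9 m; q_6 = 0.31 × 0.17 × 0.9 = 0.04743 m³/s
Q = Σ qᵢ = 3.927 m³/s

3.93 m³/s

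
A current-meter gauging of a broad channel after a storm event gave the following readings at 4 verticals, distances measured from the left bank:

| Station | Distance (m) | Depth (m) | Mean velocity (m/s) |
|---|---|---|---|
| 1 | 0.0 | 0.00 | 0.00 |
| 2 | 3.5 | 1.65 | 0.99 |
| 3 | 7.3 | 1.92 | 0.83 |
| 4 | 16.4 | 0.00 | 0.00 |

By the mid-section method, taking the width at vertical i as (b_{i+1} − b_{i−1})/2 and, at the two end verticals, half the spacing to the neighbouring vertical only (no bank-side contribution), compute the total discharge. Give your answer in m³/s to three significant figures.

w_2 = (7.3 − 0.0)/2 = 3.65 m; q_2 = 0.99 × 1.65 × 3.65 = 5.962 m³/s
w_3 = (16.4 − 3.5)/2 = 6.45 m; q_3 = 0.83 × 1.92 × 6.45 = 10.28 m³/s
Stations 1, 4 contribute zero (depth or velocity is 0).
Q = Σ qᵢ = 16.24 m³/s

16.2 m³/s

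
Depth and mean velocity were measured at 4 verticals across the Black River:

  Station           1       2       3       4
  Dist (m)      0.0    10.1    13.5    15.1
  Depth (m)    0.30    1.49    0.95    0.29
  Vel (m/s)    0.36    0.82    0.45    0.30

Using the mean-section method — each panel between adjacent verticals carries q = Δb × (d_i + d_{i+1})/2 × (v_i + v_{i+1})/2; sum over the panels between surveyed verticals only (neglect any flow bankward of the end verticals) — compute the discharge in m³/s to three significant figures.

8.34 m³/s

Panel 1-2: Δb = 10.1 m, d̄ = (0.30+1.49)/2 = 0.895, v̄ = (0.36+0.82)/2 = 0.59 → q = 10.1×0.895×0.59 = 5.333 m³/s
Panel 2-3: Δb = 3.4 m, d̄ = (1.49+0.95)/2 = 1.22, v̄ = (0.82+0.45)/2 = 0.635 → q = 3.4×1.22×0.635 = 2.634 m³/s
Panel 3-4: Δb = 1.6 m, d̄ = (0.95+0.29)/2 = 0.62, v̄ = (0.45+0.30)/2 = 0.375 → q = 1.6×0.62×0.375 = 0.3720 m³/s
Q = Σ q = 8.339 m³/s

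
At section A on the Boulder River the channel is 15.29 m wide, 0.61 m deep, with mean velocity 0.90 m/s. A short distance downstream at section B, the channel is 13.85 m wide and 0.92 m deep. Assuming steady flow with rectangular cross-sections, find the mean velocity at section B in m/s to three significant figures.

Q = A₁V₁ = (15.29×0.61) × 0.90 = 8.394 m³/s
A₂ = 13.85 × 0.92 = 12.74 m²
V₂ = Q/A₂ = 8.394/12.74 = 0.6588 m/s

0.659 m/s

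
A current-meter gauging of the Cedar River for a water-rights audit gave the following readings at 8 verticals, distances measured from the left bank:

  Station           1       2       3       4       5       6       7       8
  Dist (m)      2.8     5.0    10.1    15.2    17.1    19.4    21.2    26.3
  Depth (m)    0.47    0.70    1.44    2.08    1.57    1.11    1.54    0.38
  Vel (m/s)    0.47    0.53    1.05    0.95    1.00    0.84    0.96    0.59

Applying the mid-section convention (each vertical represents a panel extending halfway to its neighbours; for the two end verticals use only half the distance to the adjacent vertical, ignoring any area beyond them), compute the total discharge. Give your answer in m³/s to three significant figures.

w_1 = (5.0 − 2.8)/2 = 1.1 m; q_1 = 0.47 × 0.47 × 1.1 = 0.2430 m³/s
w_2 = (10.1 − 2.8)/2 = 3.65 m; q_2 = 0.53 × 0.70 × 3.65 = 1.354 m³/s
w_3 = (15.2 − 5.0)/2 = 5.1 m; q_3 = 1.05 × 1.44 × 5.1 = 7.711 m³/s
w_4 = (17.1 − 10.1)/2 = 3.5 m; q_4 = 0.95 × 2.08 × 3.5 = 6.916 m³/s
w_5 = (19.4 − 15.2)/2 = 2.1 m; q_5 = 1.00 × 1.57 × 2.1 = 3.297 m³/s
w_6 = (21.2 − 17.1)/2 = 2.05 m; q_6 = 0.84 × 1.11 × 2.05 = 1.911 m³/s
w_7 = (26.3 − 19.4)/2 = 3.45 m; q_7 = 0.96 × 1.54 × 3.45 = 5.100 m³/s
w_8 = (26.3 − 21.2)/2 = 2.55 m; q_8 = 0.59 × 0.38 × 2.55 = 0.5717 m³/s
Q = Σ qᵢ = 27.10 m³/s

27.1 m³/s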